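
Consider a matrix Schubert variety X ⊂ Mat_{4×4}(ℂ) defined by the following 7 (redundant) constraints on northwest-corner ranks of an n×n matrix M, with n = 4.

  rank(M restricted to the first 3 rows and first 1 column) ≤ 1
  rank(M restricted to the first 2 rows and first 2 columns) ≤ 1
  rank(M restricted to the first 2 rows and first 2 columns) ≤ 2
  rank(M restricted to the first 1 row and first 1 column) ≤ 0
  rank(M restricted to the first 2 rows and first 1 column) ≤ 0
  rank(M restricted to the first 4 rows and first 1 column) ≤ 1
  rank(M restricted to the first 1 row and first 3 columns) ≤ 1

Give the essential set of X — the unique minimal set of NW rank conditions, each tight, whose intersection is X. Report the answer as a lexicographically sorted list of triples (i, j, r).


The tightest implied rank at each (i,j), from the 7 conditions:

  row 1: 0 1 1 1
  row 2: 0 1 2 2
  row 3: 1 2 3 3
  row 4: 1 2 3 4

so w = (2, 3, 1, 4).

D(w) has 2 cells with 1 SE-corner; essential set:

[(2, 1, 0)]


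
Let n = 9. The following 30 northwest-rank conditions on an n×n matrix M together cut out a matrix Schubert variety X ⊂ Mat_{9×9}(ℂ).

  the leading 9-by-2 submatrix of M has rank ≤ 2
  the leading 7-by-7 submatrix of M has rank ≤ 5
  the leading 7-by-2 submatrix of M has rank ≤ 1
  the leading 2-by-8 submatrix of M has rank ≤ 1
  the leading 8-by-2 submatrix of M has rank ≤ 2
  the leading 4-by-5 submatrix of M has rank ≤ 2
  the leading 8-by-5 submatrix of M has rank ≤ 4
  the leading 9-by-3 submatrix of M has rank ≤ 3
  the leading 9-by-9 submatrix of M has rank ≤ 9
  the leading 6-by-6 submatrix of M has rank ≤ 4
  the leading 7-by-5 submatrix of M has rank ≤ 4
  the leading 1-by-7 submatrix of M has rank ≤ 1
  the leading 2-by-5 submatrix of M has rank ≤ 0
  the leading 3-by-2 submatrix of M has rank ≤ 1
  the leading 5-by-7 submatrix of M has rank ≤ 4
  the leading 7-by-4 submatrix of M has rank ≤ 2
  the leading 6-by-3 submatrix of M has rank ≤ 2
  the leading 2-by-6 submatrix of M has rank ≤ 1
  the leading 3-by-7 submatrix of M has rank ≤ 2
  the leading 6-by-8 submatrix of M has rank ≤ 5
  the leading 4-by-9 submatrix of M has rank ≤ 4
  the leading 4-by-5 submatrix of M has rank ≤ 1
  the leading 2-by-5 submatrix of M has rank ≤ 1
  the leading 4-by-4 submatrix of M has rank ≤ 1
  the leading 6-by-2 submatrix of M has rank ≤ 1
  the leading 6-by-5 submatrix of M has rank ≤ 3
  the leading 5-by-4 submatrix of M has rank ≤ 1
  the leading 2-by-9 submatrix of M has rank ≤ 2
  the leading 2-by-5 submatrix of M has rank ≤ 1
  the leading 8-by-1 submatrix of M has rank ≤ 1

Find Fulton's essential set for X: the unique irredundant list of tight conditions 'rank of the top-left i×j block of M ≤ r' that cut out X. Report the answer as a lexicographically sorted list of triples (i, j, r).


Computing R[i][j] = min implied NW-rank bound (n=9, 30 conditions):

  R[1]: 0 | 0 | 0 | 0 | 0 | 1 | 1 | 1 | 1
  R[2]: 0 | 0 | 0 | 0 | 0 | 1 | 1 | 1 | 2
  R[3]: 1 | 1 | 1 | 1 | 1 | 2 | 2 | 2 | 3
  R[4]: 1 | 1 | 1 | 1 | 1 | 2 | 3 | 3 | 4
  R[5]: 1 | 1 | 1 | 1 | 2 | 3 | 4 | 4 | 5
  R[6]: 1 | 1 | 2 | 2 | 3 | 4 | 5 | 5 | 6
  R[7]: 1 | 1 | 2 | 2 | 3 | 4 | 5 | 6 | 7
  R[8]: 1 | 2 | 3 | 3 | 4 | 5 | 6 | 7 | 8
  R[9]: 1 | 2 | 3 | 4 | 5 | 6 | 7 | 8 | 9

so w = (6, 9, 1, 7, 5, 3, 8, 2, 4).

Rothe diagram D(w) (22 cells), 6 SE-corners (essential conditions):

[(2, 5, 0), (2, 8, 1), (4, 5, 1), (5, 4, 1), (7, 2, 1), (7, 4, 2)]


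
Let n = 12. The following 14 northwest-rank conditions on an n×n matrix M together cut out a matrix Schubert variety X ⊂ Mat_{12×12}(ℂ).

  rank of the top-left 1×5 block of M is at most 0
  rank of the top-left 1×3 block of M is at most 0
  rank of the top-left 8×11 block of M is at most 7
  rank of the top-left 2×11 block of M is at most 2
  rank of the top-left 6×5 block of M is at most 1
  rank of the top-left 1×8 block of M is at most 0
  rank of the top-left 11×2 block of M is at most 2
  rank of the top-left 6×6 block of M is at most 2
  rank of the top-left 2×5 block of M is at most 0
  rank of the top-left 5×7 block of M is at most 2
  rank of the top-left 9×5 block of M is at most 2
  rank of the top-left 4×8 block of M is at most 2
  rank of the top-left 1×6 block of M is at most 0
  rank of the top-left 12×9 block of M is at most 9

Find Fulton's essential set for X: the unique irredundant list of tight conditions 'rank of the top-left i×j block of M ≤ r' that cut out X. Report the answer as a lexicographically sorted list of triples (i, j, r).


The tightest implied rank at each (i,j), from the 14 conditions:

  R[1]: 0, 0, 0, 0, 0, 0, 0, 0, 1, 1, 1, 1
  R[2]: 0, 0, 0, 0, 0, 1, 1, 1, 2, 2, 2, 2
  R[3]: 1, 1, 1, 1, 1, 2, 2, 2, 3, 3, 3, 3
  R[4]: 1, 1, 1, 1, 1, 2, 2, 2, 3, 4, 4, 4
  R[5]: 1, 1, 1, 1, 1, 2, 2, 3, 4, 5, 5, 5
  R[6]: 1, 1, 1, 1, 1, 2, 3, 4, 5, 6, 6, 6
  R[7]: 1, 2, 2, 2, 2, 3, 4, 5, 6, 7, 7, 7
  R[8]: 1, 2, 2, 2, 2, 3, 4, 5, 6, 7, 7, 8
  R[9]: 1, 2, 2, 2, 2, 3, 4, 5, 6, 7, 8, 9
  R[10]: 1, 2, 3, 3, 3, 4, 5, 6, 7, 8, 9, 10
  R[11]: 1, 2, 3, 4, 4, 5, 6, 7, 8, 9, 10, 11
  R[12]: 1, 2, 3, 4, 5, 6, 7, 8, 9, 10, 11, 12

giving w = (9, 6, 1, 10, 8, 7, 2, 12, 11, 3, 4, 5) via Δ²R.

D(w) has 35 cells with 7 SE-corners; essential set:

[(1, 8, 0), (2, 5, 0), (4, 8, 2), (5, 7, 2), (6, 5, 1), (8, 11, 7), (9, 5, 2)]


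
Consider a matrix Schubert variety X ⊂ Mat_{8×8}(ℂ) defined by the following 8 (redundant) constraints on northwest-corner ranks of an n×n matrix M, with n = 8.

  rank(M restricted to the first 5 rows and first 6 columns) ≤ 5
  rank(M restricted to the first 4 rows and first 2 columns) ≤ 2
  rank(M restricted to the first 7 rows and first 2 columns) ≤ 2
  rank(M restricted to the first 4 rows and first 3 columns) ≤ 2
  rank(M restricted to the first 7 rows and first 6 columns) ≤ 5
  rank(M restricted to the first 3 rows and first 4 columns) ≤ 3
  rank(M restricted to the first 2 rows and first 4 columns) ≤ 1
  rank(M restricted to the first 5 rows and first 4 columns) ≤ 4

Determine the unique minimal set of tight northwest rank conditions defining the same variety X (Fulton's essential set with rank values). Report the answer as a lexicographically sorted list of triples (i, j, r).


Recovering R(i,j) via the rank-extension bound from the 8 conditions:

  i=1: 1 1 1 1 1 1 1 1
  i=2: 1 1 1 1 2 2 2 2
  i=3: 1 2 2 2 3 3 3 3
  i=4: 1 2 2 3 4 4 4 4
  i=5: 1 2 3 4 5 5 5 5
  i=6: 1 2 3 4 5 5 6 6
  i=7: 1 2 3 4 5 5 6 7
  i=8: 1 2 3 4 5 6 7 8

giving w = (1, 5, 2, 4, 3, 7, 8, 6) via Δ²R.

3 SE-corners of the 6-cell Rothe diagram give Ess(w):

[(2, 4, 1), (4, 3, 2), (7, 6, 5)]


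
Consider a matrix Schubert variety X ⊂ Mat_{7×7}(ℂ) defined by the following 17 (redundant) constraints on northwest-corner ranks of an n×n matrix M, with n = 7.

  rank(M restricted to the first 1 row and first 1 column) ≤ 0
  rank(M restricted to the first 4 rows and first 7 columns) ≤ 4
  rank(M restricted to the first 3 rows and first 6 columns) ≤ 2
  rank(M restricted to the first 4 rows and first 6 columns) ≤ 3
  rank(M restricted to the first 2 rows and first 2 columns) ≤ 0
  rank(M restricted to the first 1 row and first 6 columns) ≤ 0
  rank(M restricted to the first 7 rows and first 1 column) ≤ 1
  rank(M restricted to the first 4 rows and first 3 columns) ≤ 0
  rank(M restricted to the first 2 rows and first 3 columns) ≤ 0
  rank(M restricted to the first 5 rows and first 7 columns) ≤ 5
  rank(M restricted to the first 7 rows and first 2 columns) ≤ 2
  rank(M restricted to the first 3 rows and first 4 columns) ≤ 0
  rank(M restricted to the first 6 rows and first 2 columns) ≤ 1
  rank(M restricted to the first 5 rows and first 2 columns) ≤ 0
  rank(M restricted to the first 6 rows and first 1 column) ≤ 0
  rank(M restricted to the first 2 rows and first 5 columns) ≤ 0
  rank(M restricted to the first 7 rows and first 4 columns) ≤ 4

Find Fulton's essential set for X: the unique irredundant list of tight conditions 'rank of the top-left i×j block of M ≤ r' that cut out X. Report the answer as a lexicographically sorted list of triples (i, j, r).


Propagating the 17 rank bounds to every northwest block:

  0 | 0 | 0 | 0 | 0 | 0 | 1
  0 | 0 | 0 | 0 | 0 | 1 | 2
  0 | 0 | 0 | 0 | 1 | 2 | 3
  0 | 0 | 0 | 1 | 2 | 3 | 4
  0 | 0 | 1 | 2 | 3 | 4 | 5
  0 | 1 | 2 | 3 | 4 | 5 | 6
  1 | 2 | 3 | 4 | 5 | 6 | 7

reading off 1-entries of Δ²R: w = (7, 6, 5, 4, 3, 2, 1).

6 SE-corners of the 21-cell Rothe diagram give Ess(w):

[(1, 6, 0), (2, 5, 0), (3, 4, 0), (4, 3, 0), (5, 2, 0), (6, 1, 0)]


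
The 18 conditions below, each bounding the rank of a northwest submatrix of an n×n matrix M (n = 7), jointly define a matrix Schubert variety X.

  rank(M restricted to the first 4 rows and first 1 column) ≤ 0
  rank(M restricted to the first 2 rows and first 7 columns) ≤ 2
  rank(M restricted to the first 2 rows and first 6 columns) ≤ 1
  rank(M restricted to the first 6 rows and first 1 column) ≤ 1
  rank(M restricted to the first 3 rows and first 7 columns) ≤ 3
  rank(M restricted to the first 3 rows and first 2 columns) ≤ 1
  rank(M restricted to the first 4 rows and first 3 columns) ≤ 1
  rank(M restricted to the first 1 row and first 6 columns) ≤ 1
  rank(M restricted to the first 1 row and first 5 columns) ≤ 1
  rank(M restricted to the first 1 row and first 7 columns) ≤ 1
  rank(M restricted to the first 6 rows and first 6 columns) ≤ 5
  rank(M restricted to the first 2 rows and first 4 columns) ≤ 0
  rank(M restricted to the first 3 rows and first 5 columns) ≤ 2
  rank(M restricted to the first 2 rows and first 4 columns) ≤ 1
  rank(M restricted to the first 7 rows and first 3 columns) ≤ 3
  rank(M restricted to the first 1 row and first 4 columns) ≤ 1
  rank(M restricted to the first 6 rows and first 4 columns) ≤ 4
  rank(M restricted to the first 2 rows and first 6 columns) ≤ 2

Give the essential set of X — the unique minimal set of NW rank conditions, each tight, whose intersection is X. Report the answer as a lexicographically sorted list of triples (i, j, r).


Recovering R(i,j) via the rank-extension bound from the 18 conditions:

  i=1: 0  0  0  0  1  1  1
  i=2: 0  0  0  0  1  1  2
  i=3: 0  1  1  1  2  2  3
  i=4: 0  1  1  2  3  3  4
  i=5: 1  2  2  3  4  4  5
  i=6: 1  2  3  4  5  5  6
  i=7: 1  2  3  4  5  6  7

second differences of R give the permutation w = (5, 7, 2, 4, 1, 3, 6).

Rothe diagram D(w) (12 cells), 4 SE-corners (essential conditions):

[(2, 4, 0), (2, 6, 1), (4, 1, 0), (4, 3, 1)]


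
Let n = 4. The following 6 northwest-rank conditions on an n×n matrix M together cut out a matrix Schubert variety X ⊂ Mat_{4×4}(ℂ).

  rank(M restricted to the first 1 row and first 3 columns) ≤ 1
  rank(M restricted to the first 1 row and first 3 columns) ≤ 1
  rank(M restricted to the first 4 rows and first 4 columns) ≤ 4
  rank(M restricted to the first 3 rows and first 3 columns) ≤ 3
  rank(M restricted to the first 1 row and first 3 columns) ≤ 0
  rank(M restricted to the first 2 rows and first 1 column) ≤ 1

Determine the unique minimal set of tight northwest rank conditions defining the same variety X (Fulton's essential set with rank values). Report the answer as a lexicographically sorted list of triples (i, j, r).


The tightest implied rank at each (i,j), from the 6 conditions:

  i=1: 0 | 0 | 0 | 1
  i=2: 1 | 1 | 1 | 2
  i=3: 1 | 2 | 2 | 3
  i=4: 1 | 2 | 3 | 4

so w = (4, 1, 2, 3).

D(w) has 3 cells with 1 SE-corner; essential set:

[(1, 3, 0)]


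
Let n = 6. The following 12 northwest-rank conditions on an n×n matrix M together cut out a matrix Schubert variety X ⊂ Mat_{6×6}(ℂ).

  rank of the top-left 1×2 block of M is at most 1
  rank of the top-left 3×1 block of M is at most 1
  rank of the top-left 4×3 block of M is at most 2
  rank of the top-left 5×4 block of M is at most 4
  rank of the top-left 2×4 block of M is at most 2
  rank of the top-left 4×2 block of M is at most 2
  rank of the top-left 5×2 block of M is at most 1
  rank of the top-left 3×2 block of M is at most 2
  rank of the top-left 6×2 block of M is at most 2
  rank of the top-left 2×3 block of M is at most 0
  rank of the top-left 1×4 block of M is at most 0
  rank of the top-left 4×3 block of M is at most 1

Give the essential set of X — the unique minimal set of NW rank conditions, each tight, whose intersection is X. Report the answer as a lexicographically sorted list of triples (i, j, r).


Recovering R(i,j) via the rank-extension bound from the 12 conditions:

  0, 0, 0, 0, 1, 1
  0, 0, 0, 1, 2, 2
  1, 1, 1, 2, 3, 3
  1, 1, 1, 2, 3, 4
  1, 1, 2, 3, 4, 5
  1, 2, 3, 4, 5, 6

the unique w with this rank table is (5, 4, 1, 6, 3, 2).

4 SE-corners of the 10-cell Rothe diagram give Ess(w):

[(1, 4, 0), (2, 3, 0), (4, 3, 1), (5, 2, 1)]


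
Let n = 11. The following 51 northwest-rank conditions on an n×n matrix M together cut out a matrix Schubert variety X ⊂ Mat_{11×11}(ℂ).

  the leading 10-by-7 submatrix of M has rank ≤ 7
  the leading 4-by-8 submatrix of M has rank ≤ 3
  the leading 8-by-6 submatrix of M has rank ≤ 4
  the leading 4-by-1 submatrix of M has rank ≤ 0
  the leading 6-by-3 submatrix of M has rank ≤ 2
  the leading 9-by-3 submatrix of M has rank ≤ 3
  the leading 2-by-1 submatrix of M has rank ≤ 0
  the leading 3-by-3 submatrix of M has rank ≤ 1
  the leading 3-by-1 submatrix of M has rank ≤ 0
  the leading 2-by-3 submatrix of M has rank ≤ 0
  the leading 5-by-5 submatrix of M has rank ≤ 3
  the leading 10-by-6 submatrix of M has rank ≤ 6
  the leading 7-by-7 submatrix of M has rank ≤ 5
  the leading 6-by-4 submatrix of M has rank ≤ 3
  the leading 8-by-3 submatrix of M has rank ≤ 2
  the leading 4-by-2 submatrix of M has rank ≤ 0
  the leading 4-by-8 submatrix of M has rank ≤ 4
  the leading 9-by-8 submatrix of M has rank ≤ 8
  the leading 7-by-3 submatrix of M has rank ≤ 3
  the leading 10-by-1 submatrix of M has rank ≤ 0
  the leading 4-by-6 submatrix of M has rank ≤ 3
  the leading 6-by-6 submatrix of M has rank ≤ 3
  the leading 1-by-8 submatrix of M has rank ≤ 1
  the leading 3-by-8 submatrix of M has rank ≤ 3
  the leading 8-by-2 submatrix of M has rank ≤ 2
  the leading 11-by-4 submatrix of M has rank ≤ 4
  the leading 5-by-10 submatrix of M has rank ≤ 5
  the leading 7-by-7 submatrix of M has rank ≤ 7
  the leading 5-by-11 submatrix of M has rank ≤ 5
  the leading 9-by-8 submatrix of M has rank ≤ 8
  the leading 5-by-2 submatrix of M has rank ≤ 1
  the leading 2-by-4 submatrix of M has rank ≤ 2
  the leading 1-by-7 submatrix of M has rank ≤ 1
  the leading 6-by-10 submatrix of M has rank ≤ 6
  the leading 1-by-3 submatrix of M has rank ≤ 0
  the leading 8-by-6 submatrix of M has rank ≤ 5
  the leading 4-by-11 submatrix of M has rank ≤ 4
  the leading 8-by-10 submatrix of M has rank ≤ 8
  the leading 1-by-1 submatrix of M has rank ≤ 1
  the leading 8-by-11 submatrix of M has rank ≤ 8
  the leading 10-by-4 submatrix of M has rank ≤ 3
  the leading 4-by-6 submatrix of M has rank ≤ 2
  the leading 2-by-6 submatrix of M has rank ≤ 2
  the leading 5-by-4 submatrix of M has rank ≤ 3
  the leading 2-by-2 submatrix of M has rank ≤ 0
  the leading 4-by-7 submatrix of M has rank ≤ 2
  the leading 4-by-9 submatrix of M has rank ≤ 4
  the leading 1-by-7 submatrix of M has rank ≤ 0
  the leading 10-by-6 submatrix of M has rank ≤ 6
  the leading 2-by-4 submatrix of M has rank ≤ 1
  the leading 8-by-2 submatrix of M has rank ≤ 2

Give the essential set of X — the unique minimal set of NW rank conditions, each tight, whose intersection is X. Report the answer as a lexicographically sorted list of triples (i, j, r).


Propagating the 51 rank bounds to every northwest block:

  i=1: 0 0 0 0 0 0 0 1 1 1 1
  i=2: 0 0 0 1 1 1 1 2 2 2 2
  i=3: 0 0 1 2 2 2 2 3 3 3 3
  i=4: 0 0 1 2 2 2 2 3 4 4 4
  i=5: 0 1 2 3 3 3 3 4 5 5 5
  i=6: 0 1 2 3 3 3 4 5 6 6 6
  i=7: 0 1 2 3 4 4 5 6 7 7 7
  i=8: 0 1 2 3 4 4 5 6 7 8 8
  i=9: 0 1 2 3 4 5 6 7 8 9 9
  i=10: 0 1 2 3 4 5 6 7 8 9 10
  i=11: 1 2 3 4 5 6 7 8 9 10 11

hence w(1..11) = (8, 4, 3, 9, 2, 7, 5, 10, 6, 11, 1).

7 SE-corners of the 26-cell Rothe diagram give Ess(w):

[(1, 7, 0), (2, 3, 0), (4, 2, 0), (4, 7, 2), (6, 6, 3), (8, 6, 4), (10, 1, 0)]


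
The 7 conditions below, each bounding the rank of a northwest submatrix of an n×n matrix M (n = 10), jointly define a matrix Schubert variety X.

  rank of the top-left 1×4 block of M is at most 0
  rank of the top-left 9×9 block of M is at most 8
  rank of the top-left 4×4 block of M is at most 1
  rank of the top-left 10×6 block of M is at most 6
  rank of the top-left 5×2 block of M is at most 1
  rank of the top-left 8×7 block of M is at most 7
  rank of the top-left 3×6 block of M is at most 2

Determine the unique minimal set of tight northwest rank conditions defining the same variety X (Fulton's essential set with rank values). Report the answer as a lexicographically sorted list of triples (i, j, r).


Reconstructing r_w from the 7 given conditions:

  i=1: 0  0  0  0  1  1  1  1  1  1
  i=2: 1  1  1  1  2  2  2  2  2  2
  i=3: 1  1  1  1  2  2  3  3  3  3
  i=4: 1  1  1  1  2  3  4  4  4  4
  i=5: 1  1  2  2  3  4  5  5  5  5
  i=6: 1  2  3  3  4  5  6  6  6  6
  i=7: 1  2  3  4  5  6  7  7  7  7
  i=8: 1  2  3  4  5  6  7  8  8  8
  i=9: 1  2  3  4  5  6  7  8  8  9
  i=10: 1  2  3  4  5  6  7  8  9  10

reading off 1-entries of Δ²R: w = (5, 1, 7, 6, 3, 2, 4, 8, 10, 9).

Fulton essential set (5 of the 13 Rothe cells):

[(1, 4, 0), (3, 6, 2), (4, 4, 1), (5, 2, 1), (9, 9, 8)]


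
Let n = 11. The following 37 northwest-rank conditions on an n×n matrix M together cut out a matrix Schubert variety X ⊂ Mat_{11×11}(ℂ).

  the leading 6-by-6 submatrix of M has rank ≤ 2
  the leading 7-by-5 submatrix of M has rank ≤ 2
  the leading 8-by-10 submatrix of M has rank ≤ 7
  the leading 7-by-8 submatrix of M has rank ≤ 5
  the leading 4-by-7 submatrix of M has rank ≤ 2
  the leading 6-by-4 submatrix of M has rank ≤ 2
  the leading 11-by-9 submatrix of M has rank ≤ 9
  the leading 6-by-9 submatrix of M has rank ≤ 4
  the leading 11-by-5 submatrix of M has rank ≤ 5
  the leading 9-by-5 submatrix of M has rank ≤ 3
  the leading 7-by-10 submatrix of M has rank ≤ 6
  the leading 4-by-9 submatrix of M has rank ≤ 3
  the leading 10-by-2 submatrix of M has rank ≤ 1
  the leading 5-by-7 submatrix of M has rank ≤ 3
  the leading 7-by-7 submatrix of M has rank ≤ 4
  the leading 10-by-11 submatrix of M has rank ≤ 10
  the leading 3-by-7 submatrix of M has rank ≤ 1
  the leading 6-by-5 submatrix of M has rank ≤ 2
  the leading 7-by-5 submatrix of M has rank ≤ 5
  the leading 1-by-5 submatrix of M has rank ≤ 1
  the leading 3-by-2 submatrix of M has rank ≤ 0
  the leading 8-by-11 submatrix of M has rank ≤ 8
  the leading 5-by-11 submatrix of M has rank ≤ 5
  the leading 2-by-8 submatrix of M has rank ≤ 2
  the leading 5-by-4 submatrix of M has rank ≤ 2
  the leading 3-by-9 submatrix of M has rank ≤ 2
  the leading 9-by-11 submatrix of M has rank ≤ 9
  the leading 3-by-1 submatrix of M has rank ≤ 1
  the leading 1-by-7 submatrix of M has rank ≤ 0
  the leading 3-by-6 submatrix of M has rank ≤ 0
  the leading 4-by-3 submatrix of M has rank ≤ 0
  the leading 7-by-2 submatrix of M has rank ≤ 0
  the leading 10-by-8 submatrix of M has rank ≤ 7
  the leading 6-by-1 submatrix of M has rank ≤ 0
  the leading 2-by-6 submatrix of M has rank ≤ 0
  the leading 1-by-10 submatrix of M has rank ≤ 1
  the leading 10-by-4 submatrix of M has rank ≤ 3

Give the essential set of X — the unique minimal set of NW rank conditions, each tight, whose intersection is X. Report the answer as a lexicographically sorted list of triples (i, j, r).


Rank table r_w(11×11) implied by the 37 constraints:

  R[1]: 0  0  0  0  0  0  0  1  1  1  1
  R[2]: 0  0  0  0  0  0  1  2  2  2  2
  R[3]: 0  0  0  0  0  0  1  2  2  3  3
  R[4]: 0  0  0  1  1  1  2  3  3  4  4
  R[5]: 0  0  1  2  2  2  3  4  4  5  5
  R[6]: 0  0  1  2  2  2  3  4  4  5  6
  R[7]: 0  0  1  2  2  3  4  5  5  6  7
  R[8]: 1  1  2  3  3  4  5  6  6  7  8
  R[9]: 1  1  2  3  3  4  5  6  7  8  9
  R[10]: 1  1  2  3  4  5  6  7  8  9  10
  R[11]: 1  2  3  4  5  6  7  8  9  10  11

second differences of R give the permutation w = (8, 7, 10, 4, 3, 11, 6, 1, 9, 5, 2).

ℓ(w)=36; the 10 essential cells (i,j,r):

[(1, 7, 0), (3, 6, 0), (3, 9, 2), (4, 3, 0), (6, 6, 2), (6, 9, 4), (7, 2, 0), (7, 5, 2), (9, 5, 3), (10, 2, 1)]


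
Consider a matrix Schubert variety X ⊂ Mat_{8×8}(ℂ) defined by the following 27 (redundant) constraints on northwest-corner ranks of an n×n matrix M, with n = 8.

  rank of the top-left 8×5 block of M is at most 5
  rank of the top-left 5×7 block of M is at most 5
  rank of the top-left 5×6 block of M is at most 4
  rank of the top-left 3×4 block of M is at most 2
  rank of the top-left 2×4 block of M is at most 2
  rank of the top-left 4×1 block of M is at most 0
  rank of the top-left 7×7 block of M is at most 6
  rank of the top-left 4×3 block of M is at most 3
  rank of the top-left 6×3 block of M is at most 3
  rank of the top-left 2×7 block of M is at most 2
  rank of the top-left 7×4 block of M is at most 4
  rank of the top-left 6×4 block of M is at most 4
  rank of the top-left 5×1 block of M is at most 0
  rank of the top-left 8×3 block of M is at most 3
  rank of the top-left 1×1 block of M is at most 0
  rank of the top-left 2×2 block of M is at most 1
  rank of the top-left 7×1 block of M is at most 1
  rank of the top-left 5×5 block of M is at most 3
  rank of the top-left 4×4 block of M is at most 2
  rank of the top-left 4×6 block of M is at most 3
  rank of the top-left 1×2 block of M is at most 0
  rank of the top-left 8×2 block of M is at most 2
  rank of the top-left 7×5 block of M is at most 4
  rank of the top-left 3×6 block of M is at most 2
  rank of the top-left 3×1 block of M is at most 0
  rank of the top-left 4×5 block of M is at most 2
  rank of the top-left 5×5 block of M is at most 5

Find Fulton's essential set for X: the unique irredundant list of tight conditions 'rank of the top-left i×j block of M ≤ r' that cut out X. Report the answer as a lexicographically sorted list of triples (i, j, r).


Reconstructing r_w from the 27 given conditions:

  0 | 0 | 1 | 1 | 1 | 1 | 1 | 1
  0 | 1 | 2 | 2 | 2 | 2 | 2 | 2
  0 | 1 | 2 | 2 | 2 | 2 | 3 | 3
  0 | 1 | 2 | 2 | 2 | 3 | 4 | 4
  0 | 1 | 2 | 3 | 3 | 4 | 5 | 5
  1 | 2 | 3 | 4 | 4 | 5 | 6 | 6
  1 | 2 | 3 | 4 | 4 | 5 | 6 | 7
  1 | 2 | 3 | 4 | 5 | 6 | 7 | 8

hence w(1..8) = (3, 2, 7, 6, 4, 1, 8, 5).

5 SE-corners of the 12-cell Rothe diagram give Ess(w):

[(1, 2, 0), (3, 6, 2), (4, 5, 2), (5, 1, 0), (7, 5, 4)]


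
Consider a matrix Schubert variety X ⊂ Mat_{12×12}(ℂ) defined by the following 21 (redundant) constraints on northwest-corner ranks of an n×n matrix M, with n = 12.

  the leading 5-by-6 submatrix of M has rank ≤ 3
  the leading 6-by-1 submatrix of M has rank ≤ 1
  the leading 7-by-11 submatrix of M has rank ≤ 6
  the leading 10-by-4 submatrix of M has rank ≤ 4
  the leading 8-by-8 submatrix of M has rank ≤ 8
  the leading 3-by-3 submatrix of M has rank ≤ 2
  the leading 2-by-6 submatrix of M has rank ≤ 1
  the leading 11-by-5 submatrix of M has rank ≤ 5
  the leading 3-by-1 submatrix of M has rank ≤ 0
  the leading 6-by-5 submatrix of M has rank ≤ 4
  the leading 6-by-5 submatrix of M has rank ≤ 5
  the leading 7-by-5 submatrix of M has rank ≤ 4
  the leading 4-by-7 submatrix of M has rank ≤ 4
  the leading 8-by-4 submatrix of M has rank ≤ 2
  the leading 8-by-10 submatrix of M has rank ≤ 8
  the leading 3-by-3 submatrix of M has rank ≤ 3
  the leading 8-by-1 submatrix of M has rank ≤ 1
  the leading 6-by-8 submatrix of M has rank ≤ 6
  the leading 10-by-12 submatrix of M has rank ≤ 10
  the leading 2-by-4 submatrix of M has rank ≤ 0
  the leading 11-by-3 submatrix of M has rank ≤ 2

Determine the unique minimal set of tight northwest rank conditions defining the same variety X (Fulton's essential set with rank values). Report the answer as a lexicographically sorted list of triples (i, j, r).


Propagating the 21 rank bounds to every northwest block:

  i=1: 0 | 0 | 0 | 0 | 1 | 1 | 1 | 1 | 1 | 1 | 1 | 1
  i=2: 0 | 0 | 0 | 0 | 1 | 1 | 2 | 2 | 2 | 2 | 2 | 2
  i=3: 0 | 1 | 1 | 1 | 2 | 2 | 3 | 3 | 3 | 3 | 3 | 3
  i=4: 1 | 2 | 2 | 2 | 3 | 3 | 4 | 4 | 4 | 4 | 4 | 4
  i=5: 1 | 2 | 2 | 2 | 3 | 3 | 4 | 5 | 5 | 5 | 5 | 5
  i=6: 1 | 2 | 2 | 2 | 3 | 4 | 5 | 6 | 6 | 6 | 6 | 6
  i=7: 1 | 2 | 2 | 2 | 3 | 4 | 5 | 6 | 6 | 6 | 6 | 7
  i=8: 1 | 2 | 2 | 2 | 3 | 4 | 5 | 6 | 7 | 7 | 7 | 8
  i=9: 1 | 2 | 2 | 3 | 4 | 5 | 6 | 7 | 8 | 8 | 8 | 9
  i=10: 1 | 2 | 2 | 3 | 4 | 5 | 6 | 7 | 8 | 9 | 9 | 10
  i=11: 1 | 2 | 2 | 3 | 4 | 5 | 6 | 7 | 8 | 9 | 10 | 11
  i=12: 1 | 2 | 3 | 4 | 5 | 6 | 7 | 8 | 9 | 10 | 11 | 12

the unique w with this rank table is (5, 7, 2, 1, 8, 6, 12, 9, 4, 10, 11, 3).

|D(w)|=25, |Ess(w)|=7:

[(2, 4, 0), (2, 6, 1), (3, 1, 0), (5, 6, 3), (7, 11, 6), (8, 4, 2), (11, 3, 2)]


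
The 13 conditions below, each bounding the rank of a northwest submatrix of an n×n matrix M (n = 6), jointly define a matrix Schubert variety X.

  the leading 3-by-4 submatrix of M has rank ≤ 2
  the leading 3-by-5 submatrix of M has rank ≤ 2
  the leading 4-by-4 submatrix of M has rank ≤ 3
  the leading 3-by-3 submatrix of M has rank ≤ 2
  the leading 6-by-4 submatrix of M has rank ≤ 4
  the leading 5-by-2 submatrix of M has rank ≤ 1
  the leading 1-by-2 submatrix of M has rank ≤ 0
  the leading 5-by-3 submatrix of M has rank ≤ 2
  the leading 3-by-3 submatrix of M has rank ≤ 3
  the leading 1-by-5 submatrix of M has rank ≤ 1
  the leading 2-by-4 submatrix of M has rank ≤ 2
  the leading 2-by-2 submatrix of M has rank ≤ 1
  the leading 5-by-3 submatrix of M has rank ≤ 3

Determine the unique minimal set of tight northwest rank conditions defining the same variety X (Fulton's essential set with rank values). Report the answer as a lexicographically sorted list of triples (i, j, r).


The tightest implied rank at each (i,j), from the 13 conditions:

  row 1: 0 0 1 1 1 1
  row 2: 1 1 2 2 2 2
  row 3: 1 1 2 2 2 3
  row 4: 1 1 2 3 3 4
  row 5: 1 1 2 3 4 5
  row 6: 1 2 3 4 5 6

the unique w with this rank table is (3, 1, 6, 4, 5, 2).

Rothe diagram D(w) (7 cells), 3 SE-corners (essential conditions):

[(1, 2, 0), (3, 5, 2), (5, 2, 1)]


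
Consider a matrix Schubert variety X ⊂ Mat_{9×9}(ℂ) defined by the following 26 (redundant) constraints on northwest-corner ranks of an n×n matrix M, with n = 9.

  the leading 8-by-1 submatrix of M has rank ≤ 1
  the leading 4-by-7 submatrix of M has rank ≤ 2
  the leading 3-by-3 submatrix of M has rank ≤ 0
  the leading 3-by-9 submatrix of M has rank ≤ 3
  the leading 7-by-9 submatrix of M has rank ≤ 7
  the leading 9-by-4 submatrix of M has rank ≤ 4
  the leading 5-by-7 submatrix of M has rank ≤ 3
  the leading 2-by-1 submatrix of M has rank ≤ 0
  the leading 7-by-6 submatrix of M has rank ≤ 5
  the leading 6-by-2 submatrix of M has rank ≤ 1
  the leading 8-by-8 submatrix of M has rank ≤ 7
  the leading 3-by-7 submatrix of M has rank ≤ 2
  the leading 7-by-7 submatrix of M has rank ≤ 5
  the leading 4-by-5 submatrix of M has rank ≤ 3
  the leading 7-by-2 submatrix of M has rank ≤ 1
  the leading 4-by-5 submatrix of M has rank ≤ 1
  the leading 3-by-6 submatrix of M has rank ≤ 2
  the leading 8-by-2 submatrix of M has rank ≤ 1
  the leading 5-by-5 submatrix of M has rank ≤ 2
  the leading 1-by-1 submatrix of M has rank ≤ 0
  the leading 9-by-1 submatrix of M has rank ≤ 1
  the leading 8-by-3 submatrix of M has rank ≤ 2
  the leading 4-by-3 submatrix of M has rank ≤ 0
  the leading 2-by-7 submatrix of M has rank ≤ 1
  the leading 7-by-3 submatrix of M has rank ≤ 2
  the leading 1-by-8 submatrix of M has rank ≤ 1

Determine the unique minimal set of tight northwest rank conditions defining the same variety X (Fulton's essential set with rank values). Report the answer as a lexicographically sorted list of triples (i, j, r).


The tightest implied rank at each (i,j), from the 26 conditions:

  i=1: 0  0  0  1  1  1  1  1  1
  i=2: 0  0  0  1  1  1  1  2  2
  i=3: 0  0  0  1  1  2  2  3  3
  i=4: 0  0  0  1  1  2  2  3  4
  i=5: 1  1  1  2  2  3  3  4  5
  i=6: 1  1  2  3  3  4  4  5  6
  i=7: 1  1  2  3  4  5  5  6  7
  i=8: 1  1  2  3  4  5  6  7  8
  i=9: 1  2  3  4  5  6  7  8  9

the unique w with this rank table is (4, 8, 6, 9, 1, 3, 5, 7, 2).

ℓ(w)=21; the 5 essential cells (i,j,r):

[(2, 7, 1), (4, 3, 0), (4, 5, 1), (4, 7, 2), (8, 2, 1)]


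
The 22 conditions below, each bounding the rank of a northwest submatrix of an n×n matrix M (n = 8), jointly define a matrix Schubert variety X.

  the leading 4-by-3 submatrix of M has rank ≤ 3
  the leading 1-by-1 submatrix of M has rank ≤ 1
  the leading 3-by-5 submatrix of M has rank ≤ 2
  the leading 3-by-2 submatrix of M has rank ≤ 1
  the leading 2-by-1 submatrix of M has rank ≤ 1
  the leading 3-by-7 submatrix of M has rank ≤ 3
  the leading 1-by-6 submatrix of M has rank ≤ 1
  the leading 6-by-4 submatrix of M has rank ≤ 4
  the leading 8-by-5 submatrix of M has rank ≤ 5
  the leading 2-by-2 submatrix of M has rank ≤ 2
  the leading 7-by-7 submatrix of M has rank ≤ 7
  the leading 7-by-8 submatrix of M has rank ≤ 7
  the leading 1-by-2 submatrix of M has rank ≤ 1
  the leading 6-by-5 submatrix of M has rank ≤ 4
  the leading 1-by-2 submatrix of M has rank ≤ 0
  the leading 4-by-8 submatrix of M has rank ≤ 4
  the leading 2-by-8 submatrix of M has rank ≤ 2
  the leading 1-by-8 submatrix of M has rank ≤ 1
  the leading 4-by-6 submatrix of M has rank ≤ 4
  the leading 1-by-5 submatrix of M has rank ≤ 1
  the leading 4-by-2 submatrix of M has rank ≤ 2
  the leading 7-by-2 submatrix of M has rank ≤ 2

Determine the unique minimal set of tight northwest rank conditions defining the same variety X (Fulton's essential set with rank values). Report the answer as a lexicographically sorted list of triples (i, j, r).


Computing R[i][j] = min implied NW-rank bound (n=8, 22 conditions):

  row 1: 0 | 0 | 1 | 1 | 1 | 1 | 1 | 1
  row 2: 1 | 1 | 2 | 2 | 2 | 2 | 2 | 2
  row 3: 1 | 1 | 2 | 2 | 2 | 3 | 3 | 3
  row 4: 1 | 2 | 3 | 3 | 3 | 4 | 4 | 4
  row 5: 1 | 2 | 3 | 4 | 4 | 5 | 5 | 5
  row 6: 1 | 2 | 3 | 4 | 4 | 5 | 6 | 6
  row 7: 1 | 2 | 3 | 4 | 5 | 6 | 7 | 7
  row 8: 1 | 2 | 3 | 4 | 5 | 6 | 7 | 8

the unique w with this rank table is (3, 1, 6, 2, 4, 7, 5, 8).

|D(w)|=6, |Ess(w)|=4:

[(1, 2, 0), (3, 2, 1), (3, 5, 2), (6, 5, 4)]


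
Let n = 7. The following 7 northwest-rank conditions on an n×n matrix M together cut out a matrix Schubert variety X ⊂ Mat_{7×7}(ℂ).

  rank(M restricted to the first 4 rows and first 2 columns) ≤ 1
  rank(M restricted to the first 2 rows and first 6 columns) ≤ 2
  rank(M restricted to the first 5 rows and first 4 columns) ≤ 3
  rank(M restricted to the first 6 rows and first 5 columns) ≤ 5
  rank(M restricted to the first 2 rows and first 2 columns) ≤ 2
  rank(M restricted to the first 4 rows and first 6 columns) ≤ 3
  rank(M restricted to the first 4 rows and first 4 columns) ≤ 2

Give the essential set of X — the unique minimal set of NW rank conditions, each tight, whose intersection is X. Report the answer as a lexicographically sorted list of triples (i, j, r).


Rank table r_w(7×7) implied by the 7 constraints:

  i=1: 1 1 1 1 1 1 1
  i=2: 1 1 2 2 2 2 2
  i=3: 1 1 2 2 3 3 3
  i=4: 1 1 2 2 3 3 4
  i=5: 1 2 3 3 4 4 5
  i=6: 1 2 3 4 5 5 6
  i=7: 1 2 3 4 5 6 7

giving w = (1, 3, 5, 7, 2, 4, 6) via Δ²R.

|D(w)|=6, |Ess(w)|=3:

[(4, 2, 1), (4, 4, 2), (4, 6, 3)]


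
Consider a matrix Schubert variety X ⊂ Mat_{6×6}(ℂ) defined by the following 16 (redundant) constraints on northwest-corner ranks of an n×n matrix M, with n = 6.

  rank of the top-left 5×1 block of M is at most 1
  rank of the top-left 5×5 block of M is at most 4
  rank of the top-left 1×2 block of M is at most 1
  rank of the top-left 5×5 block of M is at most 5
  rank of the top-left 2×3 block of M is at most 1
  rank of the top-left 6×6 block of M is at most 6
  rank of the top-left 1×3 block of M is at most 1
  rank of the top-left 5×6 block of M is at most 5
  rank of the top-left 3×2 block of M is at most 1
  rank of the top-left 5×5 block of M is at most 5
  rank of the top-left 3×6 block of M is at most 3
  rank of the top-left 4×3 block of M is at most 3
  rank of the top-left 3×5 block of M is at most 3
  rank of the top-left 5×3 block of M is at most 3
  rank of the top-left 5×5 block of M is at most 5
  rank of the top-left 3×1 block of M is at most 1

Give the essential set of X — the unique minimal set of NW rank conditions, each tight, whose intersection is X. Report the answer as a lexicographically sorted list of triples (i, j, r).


Propagating the 16 rank bounds to every northwest block:

  1 1 1 1 1 1
  1 1 1 2 2 2
  1 1 2 3 3 3
  1 2 3 4 4 4
  1 2 3 4 4 5
  1 2 3 4 5 6

giving w = (1, 4, 3, 2, 6, 5) via Δ²R.

Fulton essential set (3 of the 4 Rothe cells):

[(2, 3, 1), (3, 2, 1), (5, 5, 4)]


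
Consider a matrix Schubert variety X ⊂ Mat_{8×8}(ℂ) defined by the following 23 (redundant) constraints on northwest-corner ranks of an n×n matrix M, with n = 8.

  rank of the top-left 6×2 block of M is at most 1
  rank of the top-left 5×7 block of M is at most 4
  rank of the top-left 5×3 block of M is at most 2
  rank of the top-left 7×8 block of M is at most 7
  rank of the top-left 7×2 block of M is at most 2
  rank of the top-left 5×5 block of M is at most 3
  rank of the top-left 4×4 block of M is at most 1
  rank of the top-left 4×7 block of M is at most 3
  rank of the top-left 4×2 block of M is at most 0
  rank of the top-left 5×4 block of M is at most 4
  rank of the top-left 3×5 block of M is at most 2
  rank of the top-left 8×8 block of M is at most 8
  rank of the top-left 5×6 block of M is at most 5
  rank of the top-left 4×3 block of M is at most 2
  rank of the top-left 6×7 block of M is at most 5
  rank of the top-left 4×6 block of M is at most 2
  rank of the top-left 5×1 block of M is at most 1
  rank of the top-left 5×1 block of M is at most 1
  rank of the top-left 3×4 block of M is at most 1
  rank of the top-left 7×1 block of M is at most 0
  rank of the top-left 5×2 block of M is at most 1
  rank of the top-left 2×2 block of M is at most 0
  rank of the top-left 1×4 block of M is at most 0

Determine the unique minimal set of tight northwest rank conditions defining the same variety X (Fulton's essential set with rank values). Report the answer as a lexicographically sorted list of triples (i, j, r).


Computing R[i][j] = min implied NW-rank bound (n=8, 23 conditions):

  i=1: 0 0 0 0 1 1 1 1
  i=2: 0 0 1 1 2 2 2 2
  i=3: 0 0 1 1 2 2 3 3
  i=4: 0 0 1 1 2 2 3 4
  i=5: 0 1 2 2 3 3 4 5
  i=6: 0 1 2 3 4 4 5 6
  i=7: 0 1 2 3 4 5 6 7
  i=8: 1 2 3 4 5 6 7 8

giving w = (5, 3, 7, 8, 2, 4, 6, 1) via Δ²R.

5 SE-corners of the 17-cell Rothe diagram give Ess(w):

[(1, 4, 0), (4, 2, 0), (4, 4, 1), (4, 6, 2), (7, 1, 0)]


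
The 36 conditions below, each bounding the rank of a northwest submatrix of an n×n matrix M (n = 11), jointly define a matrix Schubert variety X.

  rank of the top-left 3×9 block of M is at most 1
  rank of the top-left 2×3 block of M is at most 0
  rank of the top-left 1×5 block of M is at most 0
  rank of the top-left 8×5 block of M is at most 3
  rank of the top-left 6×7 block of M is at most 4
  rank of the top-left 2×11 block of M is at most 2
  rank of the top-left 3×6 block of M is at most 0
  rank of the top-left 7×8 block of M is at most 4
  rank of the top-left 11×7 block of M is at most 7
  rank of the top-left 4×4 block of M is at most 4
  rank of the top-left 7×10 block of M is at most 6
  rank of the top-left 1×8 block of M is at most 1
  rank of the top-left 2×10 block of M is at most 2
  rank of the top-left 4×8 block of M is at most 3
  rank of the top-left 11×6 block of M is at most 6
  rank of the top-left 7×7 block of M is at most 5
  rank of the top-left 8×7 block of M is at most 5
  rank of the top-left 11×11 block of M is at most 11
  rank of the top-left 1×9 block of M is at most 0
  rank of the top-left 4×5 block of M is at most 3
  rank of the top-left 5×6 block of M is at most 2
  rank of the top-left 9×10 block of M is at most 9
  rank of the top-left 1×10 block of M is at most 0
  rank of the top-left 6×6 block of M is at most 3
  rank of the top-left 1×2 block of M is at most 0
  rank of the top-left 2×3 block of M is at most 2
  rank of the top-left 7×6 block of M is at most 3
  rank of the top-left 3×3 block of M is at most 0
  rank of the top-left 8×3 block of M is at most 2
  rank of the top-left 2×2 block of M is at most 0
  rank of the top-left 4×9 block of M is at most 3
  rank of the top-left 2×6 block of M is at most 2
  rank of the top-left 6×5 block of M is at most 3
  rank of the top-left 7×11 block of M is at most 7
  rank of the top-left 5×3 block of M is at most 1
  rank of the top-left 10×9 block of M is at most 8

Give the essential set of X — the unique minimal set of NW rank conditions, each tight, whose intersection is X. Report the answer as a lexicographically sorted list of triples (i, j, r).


Reconstructing r_w from the 36 given conditions:

  i=1: 0  0  0  0  0  0  0  0  0  0  1
  i=2: 0  0  0  0  0  0  1  1  1  1  2
  i=3: 0  0  0  0  0  0  1  1  1  2  3
  i=4: 1  1  1  1  1  1  2  2  2  3  4
  i=5: 1  1  1  2  2  2  3  3  3  4  5
  i=6: 1  2  2  3  3  3  4  4  4  5  6
  i=7: 1  2  2  3  3  3  4  4  5  6  7
  i=8: 1  2  2  3  3  4  5  5  6  7  8
  i=9: 1  2  3  4  4  5  6  6  7  8  9
  i=10: 1  2  3  4  5  6  7  7  8  9  10
  i=11: 1  2  3  4  5  6  7  8  9  10  11

giving w = (11, 7, 10, 1, 4, 2, 9, 6, 3, 5, 8) via Δ²R.

Fulton essential set (8 of the 32 Rothe cells):

[(1, 10, 0), (3, 6, 0), (3, 9, 1), (5, 3, 1), (7, 6, 3), (7, 8, 4), (8, 3, 2), (8, 5, 3)]


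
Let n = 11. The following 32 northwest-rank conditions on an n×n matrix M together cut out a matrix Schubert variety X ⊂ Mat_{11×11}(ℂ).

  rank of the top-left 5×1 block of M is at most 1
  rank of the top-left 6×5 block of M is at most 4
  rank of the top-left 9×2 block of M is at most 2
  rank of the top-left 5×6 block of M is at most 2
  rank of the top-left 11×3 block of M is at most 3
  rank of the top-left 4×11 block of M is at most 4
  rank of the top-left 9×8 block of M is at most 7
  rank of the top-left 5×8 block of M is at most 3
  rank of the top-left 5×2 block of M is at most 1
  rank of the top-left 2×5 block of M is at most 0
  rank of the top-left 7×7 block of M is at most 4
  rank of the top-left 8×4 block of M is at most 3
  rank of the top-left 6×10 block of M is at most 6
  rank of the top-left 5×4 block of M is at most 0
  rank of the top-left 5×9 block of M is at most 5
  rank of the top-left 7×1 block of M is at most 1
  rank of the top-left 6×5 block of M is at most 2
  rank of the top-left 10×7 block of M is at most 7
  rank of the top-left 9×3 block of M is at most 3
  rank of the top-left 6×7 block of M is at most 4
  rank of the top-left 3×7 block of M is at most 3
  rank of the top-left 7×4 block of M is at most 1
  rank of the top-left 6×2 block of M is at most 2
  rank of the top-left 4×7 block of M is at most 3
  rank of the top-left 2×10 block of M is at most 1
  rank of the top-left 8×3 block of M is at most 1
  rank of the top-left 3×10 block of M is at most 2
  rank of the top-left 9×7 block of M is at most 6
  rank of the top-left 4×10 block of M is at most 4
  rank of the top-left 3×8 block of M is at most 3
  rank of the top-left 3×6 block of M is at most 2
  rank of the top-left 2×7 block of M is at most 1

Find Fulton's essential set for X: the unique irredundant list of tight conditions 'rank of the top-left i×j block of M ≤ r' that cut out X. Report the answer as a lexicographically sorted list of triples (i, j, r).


Rank table r_w(11×11) implied by the 32 constraints:

  i=1: 0 0 0 0 0 1 1 1 1 1 1
  i=2: 0 0 0 0 0 1 1 1 1 1 2
  i=3: 0 0 0 0 1 2 2 2 2 2 3
  i=4: 0 0 0 0 1 2 3 3 3 3 4
  i=5: 0 0 0 0 1 2 3 3 4 4 5
  i=6: 1 1 1 1 2 3 4 4 5 5 6
  i=7: 1 1 1 1 2 3 4 5 6 6 7
  i=8: 1 1 1 2 3 4 5 6 7 7 8
  i=9: 1 2 2 3 4 5 6 7 8 8 9
  i=10: 1 2 3 4 5 6 7 8 9 9 10
  i=11: 1 2 3 4 5 6 7 8 9 10 11

the unique w with this rank table is (6, 11, 5, 7, 9, 1, 8, 4, 2, 3, 10).

D(w) has 32 cells with 6 SE-corners; essential set:

[(2, 5, 0), (2, 10, 1), (5, 4, 0), (5, 8, 3), (7, 4, 1), (8, 3, 1)]
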